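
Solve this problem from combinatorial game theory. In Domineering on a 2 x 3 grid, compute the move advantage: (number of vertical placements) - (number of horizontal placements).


Board is 2 x 3 (rows x cols).
Left (vertical) placements: (rows-1) * cols = 1 * 3 = 3
Right (horizontal) placements: rows * (cols-1) = 2 * 2 = 4
Advantage = Left - Right = 3 - 4 = -1

-1


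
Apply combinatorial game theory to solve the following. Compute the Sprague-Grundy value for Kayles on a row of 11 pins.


Kayles: a move removes 1 or 2 adjacent pins from a contiguous row.
Removing pins from a row of k leaves two independent rows (a, b) with a + b = k - 1 (one pin) or a + b = k - 2 (two pins); an end removal gives a = 0.
By Sprague-Grundy, G(k) = mex{ G(a) XOR G(b) } over all these splits. G(0) = 0.
G(1): splits (0,0):0^0=0 -> mex({0}) = 1
G(2): splits (0,1):0^1=1 (0,0):0^0=0 -> mex({0, 1}) = 2
G(3): splits (0,2):0^2=2 (1,1):1^1=0 (0,1):0^1=1 -> mex({0, 1, 2}) = 3
G(4): splits (0,3):0^3=3 (1,2):1^2=3 (0,2):0^2=2 (1,1):1^1=0 -> mex({0, 2, 3}) = 1
G(5): splits (0,4):0^1=1 (1,3):1^3=2 (2,2):2^2=0 (0,3):0^3=3 (1,2):1^2=3 -> mex({0, 1, 2, 3}) = 4
G(6) = mex({0, 1, 2, 4}) = 3
G(7) = mex({0, 1, 3, 4, 5}) = 2
G(8) = mex({0, 2, 3, 5, 6}) = 1
G(9) = mex({0, 1, 2, 3, 6, 7}) = 4
G(10) = mex({0, 1, 3, 4, 5, 7}) = 2
G(11) = mex({0, 1, 2, 3, 4, 5}) = 6
Therefore G(11) = 6.

6


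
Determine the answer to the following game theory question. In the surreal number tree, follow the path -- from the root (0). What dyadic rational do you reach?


Sign expansion: --
Rule: track bounds (lo, hi), initially (-inf, +inf). On '+', the current value becomes lo and we move to the simplest number in (value, hi): value + 1 if hi = +inf, otherwise the midpoint (value + hi)/2. On '-', the current value becomes hi and we move to value - 1 if lo = -inf, otherwise the midpoint (lo + value)/2.
Start at 0.
Step 1: sign = -, move left. Bounds: (-inf, 0). Value = -1
Step 2: sign = -, move left. Bounds: (-inf, -1). Value = -2
The surreal number with sign expansion -- is -2.

-2


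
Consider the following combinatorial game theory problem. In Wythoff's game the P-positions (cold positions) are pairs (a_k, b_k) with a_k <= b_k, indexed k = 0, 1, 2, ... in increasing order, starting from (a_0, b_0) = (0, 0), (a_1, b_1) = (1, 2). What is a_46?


By Wythoff's theorem, a_k = floor(k * phi) and b_k = floor(k * phi^2) = a_k + k, where phi = (1 + sqrt(5))/2 is the golden ratio.
phi = (1 + sqrt(5))/2 = 1.618034
k = 46
k * phi = 46 * 1.618034 = 74.429563
a_46 = floor(k * phi) = 74

74


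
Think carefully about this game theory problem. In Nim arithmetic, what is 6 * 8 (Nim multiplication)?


Nim multiplication is bilinear over XOR: (u XOR v) * w = (u*w) XOR (v*w).
So we split each operand into its bit components and XOR the pairwise Nim products.
6 = 2 + 4 (as XOR of powers of 2).
8 = 8 (as XOR of powers of 2).
Using the standard Nim-product table on single bits:
  2*2 = 3,   2*4 = 8,   2*8 = 12,
  4*4 = 6,   4*8 = 11,  8*8 = 13,
and  1*x = x (identity), k*l = l*k (commutative).
Pairwise Nim products:
  2 * 8 = 12
  4 * 8 = 11
XOR them: 12 XOR 11 = 7.
Result: 6 * 8 = 7 (in Nim).

7


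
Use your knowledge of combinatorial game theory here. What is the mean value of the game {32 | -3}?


Game = {32 | -3}, a switch {a | b} with numbers a > b.
Its thermograph has left wall a - t and right wall b + t, which meet at t = (a - b)/2, where both equal (a + b)/2. So the mast (mean value) is at (a + b)/2.
Mean = (32 + (-3))/2 = 29/2 = 29/2

29/2


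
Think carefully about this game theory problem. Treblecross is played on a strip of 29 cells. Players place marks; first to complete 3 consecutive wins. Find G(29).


Treblecross: place X on empty cells; 3-in-a-row wins.
Playing within two cells of an existing X lets the opponent win at once, so sensible play treats the cells i-2..i+2 around each X as dead. The player left with no safe cell loses, so this is a normal-play take-away game on strips of safe cells.
Placing X at cell i (0-indexed) of a strip of k safe cells leaves independent strips of sizes max(0, i-2) and max(0, k-i-3). Hence G(k) = mex{ G(max(0,i-2)) XOR G(max(0,k-i-3)) : 0 <= i < k }, with G(0) = 0.
G(1): splits (0,0):0^0=0 -> mex({0}) = 1
G(2): splits (0,0):0^0=0 -> mex({0}) = 1
G(3): splits (0,0):0^0=0 -> mex({0}) = 1
G(4): splits (0,1):0^1=1 (0,0):0^0=0 -> mex({0, 1}) = 2
G(5): splits (0,2):0^1=1 (0,1):0^1=1 (0,0):0^0=0 -> mex({0, 1}) = 2
G(6) = mex({1}) = 0
G(7) = mex({0, 1, 2}) = 3
G(8) = mex({0, 1, 2}) = 3
G(9) = mex({0, 2}) = 1
G(10) = mex({0, 2, 3}) = 1
G(11) = mex({0, 3}) = 1
G(12) = mex({1, 3}) = 0
G(13) = mex({0, 1, 2, 3}) = 4
G(14) = mex({0, 1, 2}) = 3
G(15) = mex({0, 1, 2}) = 3
G(16) = mex({0, 1, 2, 4}) = 3
G(17) = mex({0, 1, 3, 4}) = 2
G(18) = mex({0, 1, 3, 4}) = 2
G(19) = mex({0, 1, 3, 5}) = 2
G(20) = mex({0, 1, 2, 3, 5}) = 4
G(21) = mex({0, 1, 2, 3, 5}) = 4
G(22) = mex({1, 2, 6}) = 0
G(23) = mex({0, 1, 2, 3, 4, 6}) = 5
G(24) = mex({0, 1, 2, 3, 4}) = 5
G(25) = mex({0, 1, 3, 4, 7}) = 2
G(26) = mex({0, 1, 3, 4, 5, 7}) = 2
G(27) = mex({0, 1, 3, 5}) = 2
G(28) = mex({0, 1, 2, 5}) = 3
G(29) = mex({0, 1, 2, 4, 5, 6}) = 3
Therefore G(29) = 3.

3


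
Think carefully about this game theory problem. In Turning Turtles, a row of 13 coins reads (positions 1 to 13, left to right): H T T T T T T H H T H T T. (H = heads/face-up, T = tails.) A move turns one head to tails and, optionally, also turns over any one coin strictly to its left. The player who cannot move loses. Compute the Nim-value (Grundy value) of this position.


Coins: H T T T T T T H H T H T T
Key fact: a single head at position k behaves exactly like a Nim heap of size k (turning it to T and optionally flipping a coin at j < k corresponds to moving the heap from k to j, or to 0), and heads combine as a disjunctive sum (two heads at the same place would cancel, matching j XOR j = 0). So the Nim-value is the XOR of the 1-indexed positions of the heads.
Face-up positions (1-indexed): [1, 8, 9, 11]
XOR 0 with 1: 0 XOR 1 = 1
XOR 1 with 8: 1 XOR 8 = 9
XOR 9 with 9: 9 XOR 9 = 0
XOR 0 with 11: 0 XOR 11 = 11
Nim-value = 11

11


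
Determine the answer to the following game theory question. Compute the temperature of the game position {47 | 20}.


The game is {47 | 20}, a switch {a | b} with numbers a > b.
Cooling {a | b} by t gives {a - t | b + t}, which stops being hot when a - t = b + t, i.e. at t = (a - b)/2. So the temperature of a switch is (a - b)/2.
Temperature = (Left option - Right option) / 2
= (47 - (20)) / 2
= 27 / 2
= 27/2

27/2


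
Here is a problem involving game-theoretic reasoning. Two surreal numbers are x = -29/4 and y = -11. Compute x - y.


x = -29/4, y = -11
Converting to common denominator: 4
x = -29/4, y = -44/4
x - y = -29/4 - -11 = 15/4

15/4


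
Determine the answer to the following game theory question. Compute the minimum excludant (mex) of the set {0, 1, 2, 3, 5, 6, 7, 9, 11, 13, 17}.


Set = {0, 1, 2, 3, 5, 6, 7, 9, 11, 13, 17}
0 is in the set.
1 is in the set.
2 is in the set.
3 is in the set.
4 is NOT in the set. This is the mex.
mex = 4

4


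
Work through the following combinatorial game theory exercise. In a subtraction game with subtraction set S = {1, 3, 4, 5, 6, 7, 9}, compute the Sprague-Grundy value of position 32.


The subtraction set is S = {1, 3, 4, 5, 6, 7, 9}.
G(k) = mex{ G(k - s) : s in S, s <= k }. We compute iteratively: G(0) = 0.
G(1) = mex({0}) = 1
G(2) = mex({1}) = 0
G(3) = mex({0}) = 1
G(4) = mex({0, 1}) = 2
G(5) = mex({0, 1, 2}) = 3
G(6) = mex({0, 1, 3}) = 2
G(7) = mex({0, 1, 2}) = 3
G(8) = mex({0, 1, 2, 3}) = 4
G(9) = mex({0, 1, 2, 3, 4}) = 5
G(10) = mex({1, 2, 3, 5}) = 0
G(11) = mex({0, 2, 3, 4}) = 1
G(12) = mex({1, 2, 3, 4, 5}) = 0
G(13) = mex({0, 2, 3, 4, 5}) = 1
G(14) = mex({0, 1, 3, 4, 5}) = 2
G(15) = mex({0, 1, 2, 4, 5}) = 3
G(16) = mex({0, 1, 3, 5}) = 2
G(17) = mex({0, 1, 2, 4}) = 3
G(18) = mex({0, 1, 2, 3, 5}) = 4
Observe that G(10)..G(18) = 0, 1, 0, 1, 2, 3, 2, 3, 4 repeats G(0)..G(8) = 0, 1, 0, 1, 2, 3, 2, 3, 4.
For k >= max(S) = 9, G(k) is determined by the previous 9 values G(k-9)..G(k-1); a window of 9 consecutive values has recurred shifted by 10, so by induction G(k + 10) = G(k) for all k >= 0: the sequence is periodic from the start with period 10.
One period: G(0..9) = 0, 1, 0, 1, 2, 3, 2, 3, 4, 5.
32 mod 10 = 2, so G(32) = G(2) = 0.

0


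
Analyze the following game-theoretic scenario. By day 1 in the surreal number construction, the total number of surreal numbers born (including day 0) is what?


Day 0: {|} = 0 is born. Count = 1.
Day n: the number of surreal numbers born by day n is 2^(n+1) - 1.
By day 0: 2^1 - 1 = 1
By day 1: 2^2 - 1 = 3
By day 1: 3 surreal numbers.

3


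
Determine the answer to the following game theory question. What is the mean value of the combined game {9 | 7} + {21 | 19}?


G1 = {9 | 7}, G2 = {21 | 19}
Each is a switch {a | b} with numbers a > b; its mean value is (a + b)/2, and mean value is additive over game sums: m(G1 + G2) = m(G1) + m(G2).
Mean of G1 = (9 + (7))/2 = 16/2 = 8
Mean of G2 = (21 + (19))/2 = 40/2 = 20
Mean of G1 + G2 = 8 + 20 = 28

28


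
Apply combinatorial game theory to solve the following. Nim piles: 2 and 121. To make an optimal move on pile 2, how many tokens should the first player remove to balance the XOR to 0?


Piles: 2 and 121
Current XOR: 2 XOR 121 = 123 (non-zero, so this is an N-position).
To make the XOR zero, we need to find a move that balances the piles.
For pile 2 (size 121): target = 121 XOR 123 = 2
We reduce pile 2 from 121 to 2.
Tokens removed: 121 - 2 = 119
Verification: 2 XOR 2 = 0

119


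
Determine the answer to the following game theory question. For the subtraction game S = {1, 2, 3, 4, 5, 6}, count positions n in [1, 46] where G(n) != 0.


Subtraction set S = {1, 2, 3, 4, 5, 6}, so G(n) = n mod 7.
G(n) = 0 when n is a multiple of 7.
Multiples of 7 in [1, 46]: 6
N-positions (nonzero Grundy) = 46 - 6 = 40

40


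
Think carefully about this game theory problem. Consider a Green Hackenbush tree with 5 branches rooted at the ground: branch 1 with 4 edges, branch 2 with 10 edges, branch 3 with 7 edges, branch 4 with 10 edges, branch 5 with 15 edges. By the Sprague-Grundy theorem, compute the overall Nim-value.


The tree has 5 branches from the ground vertex.
In Green Hackenbush, the Nim-value of a simple path of length k is k.
Branch 1: length 4, Nim-value = 4
Branch 2: length 10, Nim-value = 10
Branch 3: length 7, Nim-value = 7
Branch 4: length 10, Nim-value = 10
Branch 5: length 15, Nim-value = 15
Total Nim-value = XOR of all branch values:
0 XOR 4 = 4
4 XOR 10 = 14
14 XOR 7 = 9
9 XOR 10 = 3
3 XOR 15 = 12
Nim-value of the tree = 12

12


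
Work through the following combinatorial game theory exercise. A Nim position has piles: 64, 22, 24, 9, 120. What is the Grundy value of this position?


We need the XOR (exclusive or) of all pile sizes.
After XOR-ing pile 1 (size 64): 0 XOR 64 = 64
After XOR-ing pile 2 (size 22): 64 XOR 22 = 86
After XOR-ing pile 3 (size 24): 86 XOR 24 = 78
After XOR-ing pile 4 (size 9): 78 XOR 9 = 71
After XOR-ing pile 5 (size 120): 71 XOR 120 = 63
The Nim-value of this position is 63.

63


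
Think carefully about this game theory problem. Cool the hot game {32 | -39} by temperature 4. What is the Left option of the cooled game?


Original game: {32 | -39} (a switch {a | b} with a > b).
Cooling by t (for t below the temperature (a - b)/2 = 71/2) taxes each move by t: {a | b} cooled by t is {a - t | b + t}.
Cooling amount: t = 4
Cooled Left option: 32 - 4 = 28
Cooled Right option: -39 + 4 = -35
Cooled game: {28 | -35}
Left option = 28

28


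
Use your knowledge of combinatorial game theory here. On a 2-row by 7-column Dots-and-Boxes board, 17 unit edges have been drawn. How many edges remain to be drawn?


Grid: 2 x 7 boxes, i.e. 3 rows and 8 columns of dots.
Horizontal edges: (rows + 1) * cols = 3 * 7 = 21
Vertical edges: rows * (cols + 1) = 2 * 8 = 16
Total edges: 21 + 16 = 37
Edges drawn: 17
Remaining: 37 - 17 = 20

20


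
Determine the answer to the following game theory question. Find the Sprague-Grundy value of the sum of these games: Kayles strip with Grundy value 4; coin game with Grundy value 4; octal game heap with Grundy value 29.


By the Sprague-Grundy theorem, the Grundy value of a sum of games is the XOR of individual Grundy values.
Kayles strip: Grundy value = 4. Running XOR: 0 XOR 4 = 4
coin game: Grundy value = 4. Running XOR: 4 XOR 4 = 0
octal game heap: Grundy value = 29. Running XOR: 0 XOR 29 = 29
The combined Grundy value is 29.

29


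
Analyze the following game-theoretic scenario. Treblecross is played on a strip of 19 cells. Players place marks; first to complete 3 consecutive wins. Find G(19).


Treblecross: place X on empty cells; 3-in-a-row wins.
Playing within two cells of an existing X lets the opponent win at once, so sensible play treats the cells i-2..i+2 around each X as dead. The player left with no safe cell loses, so this is a normal-play take-away game on strips of safe cells.
Placing X at cell i (0-indexed) of a strip of k safe cells leaves independent strips of sizes max(0, i-2) and max(0, k-i-3). Hence G(k) = mex{ G(max(0,i-2)) XOR G(max(0,k-i-3)) : 0 <= i < k }, with G(0) = 0.
G(1): splits (0,0):0^0=0 -> mex({0}) = 1
G(2): splits (0,0):0^0=0 -> mex({0}) = 1
G(3): splits (0,0):0^0=0 -> mex({0}) = 1
G(4): splits (0,1):0^1=1 (0,0):0^0=0 -> mex({0, 1}) = 2
G(5): splits (0,2):0^1=1 (0,1):0^1=1 (0,0):0^0=0 -> mex({0, 1}) = 2
G(6) = mex({1}) = 0
G(7) = mex({0, 1, 2}) = 3
G(8) = mex({0, 1, 2}) = 3
G(9) = mex({0, 2}) = 1
G(10) = mex({0, 2, 3}) = 1
G(11) = mex({0, 3}) = 1
G(12) = mex({1, 3}) = 0
G(13) = mex({0, 1, 2, 3}) = 4
G(14) = mex({0, 1, 2}) = 3
G(15) = mex({0, 1, 2}) = 3
G(16) = mex({0, 1, 2, 4}) = 3
G(17) = mex({0, 1, 3, 4}) = 2
G(18) = mex({0, 1, 3, 4}) = 2
G(19) = mex({0, 1, 3, 5}) = 2
Therefore G(19) = 2.

2


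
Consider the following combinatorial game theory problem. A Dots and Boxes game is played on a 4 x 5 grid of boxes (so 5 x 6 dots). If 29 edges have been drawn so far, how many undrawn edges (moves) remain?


Grid: 4 x 5 boxes, i.e. 5 rows and 6 columns of dots.
Horizontal edges: (rows + 1) * cols = 5 * 5 = 25
Vertical edges: rows * (cols + 1) = 4 * 6 = 24
Total edges: 25 + 24 = 49
Edges drawn: 29
Remaining: 49 - 29 = 20

20


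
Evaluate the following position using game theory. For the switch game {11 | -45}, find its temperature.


The game is {11 | -45}, a switch {a | b} with numbers a > b.
Cooling {a | b} by t gives {a - t | b + t}, which stops being hot when a - t = b + t, i.e. at t = (a - b)/2. So the temperature of a switch is (a - b)/2.
Temperature = (Left option - Right option) / 2
= (11 - (-45)) / 2
= 56 / 2
= 28

28


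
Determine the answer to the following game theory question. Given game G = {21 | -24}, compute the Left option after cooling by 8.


Original game: {21 | -24} (a switch {a | b} with a > b).
Cooling by t (for t below the temperature (a - b)/2 = 45/2) taxes each move by t: {a | b} cooled by t is {a - t | b + t}.
Cooling amount: t = 8
Cooled Left option: 21 - 8 = 13
Cooled Right option: -24 + 8 = -16
Cooled game: {13 | -16}
Left option = 13

13


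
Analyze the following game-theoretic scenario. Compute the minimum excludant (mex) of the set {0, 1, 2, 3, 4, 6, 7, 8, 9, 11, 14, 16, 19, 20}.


Set = {0, 1, 2, 3, 4, 6, 7, 8, 9, 11, 14, 16, 19, 20}
0 is in the set.
1 is in the set.
2 is in the set.
3 is in the set.
4 is in the set.
5 is NOT in the set. This is the mex.
mex = 5

5


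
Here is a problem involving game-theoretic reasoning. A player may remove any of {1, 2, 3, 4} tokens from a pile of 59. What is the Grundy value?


The subtraction set is S = {1, 2, 3, 4}.
G(k) = mex{ G(k - s) : s in S, s <= k }. We compute iteratively: G(0) = 0.
G(1) = mex({0}) = 1
G(2) = mex({0, 1}) = 2
G(3) = mex({0, 1, 2}) = 3
G(4) = mex({0, 1, 2, 3}) = 4
G(5) = mex({1, 2, 3, 4}) = 0
G(6) = mex({0, 2, 3, 4}) = 1
G(7) = mex({0, 1, 3, 4}) = 2
G(8) = mex({0, 1, 2, 4}) = 3
Observe that G(5)..G(8) = 0, 1, 2, 3 repeats G(0)..G(3) = 0, 1, 2, 3.
For k >= max(S) = 4, G(k) is determined by the previous 4 values G(k-4)..G(k-1); a window of 4 consecutive values has recurred shifted by 5, so by induction G(k + 5) = G(k) for all k >= 0: the sequence is periodic from the start with period 5.
One period: G(0..4) = 0, 1, 2, 3, 4.
59 mod 5 = 4, so G(59) = G(4) = 4.

4


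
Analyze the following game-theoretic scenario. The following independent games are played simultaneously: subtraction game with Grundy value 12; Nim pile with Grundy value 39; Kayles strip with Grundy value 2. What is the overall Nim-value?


By the Sprague-Grundy theorem, the Grundy value of a sum of games is the XOR of individual Grundy values.
subtraction game: Grundy value = 12. Running XOR: 0 XOR 12 = 12
Nim pile: Grundy value = 39. Running XOR: 12 XOR 39 = 43
Kayles strip: Grundy value = 2. Running XOR: 43 XOR 2 = 41
The combined Grundy value is 41.

41


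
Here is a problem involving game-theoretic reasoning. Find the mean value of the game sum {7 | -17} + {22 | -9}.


G1 = {7 | -17}, G2 = {22 | -9}
Each is a switch {a | b} with numbers a > b; its mean value is (a + b)/2, and mean value is additive over game sums: m(G1 + G2) = m(G1) + m(G2).
Mean of G1 = (7 + (-17))/2 = -10/2 = -5
Mean of G2 = (22 + (-9))/2 = 13/2 = 13/2
Mean of G1 + G2 = -5 + 13/2 = 3/2

3/2


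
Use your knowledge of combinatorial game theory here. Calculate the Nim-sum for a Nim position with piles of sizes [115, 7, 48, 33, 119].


We need the XOR (exclusive or) of all pile sizes.
After XOR-ing pile 1 (size 115): 0 XOR 115 = 115
After XOR-ing pile 2 (size 7): 115 XOR 7 = 116
After XOR-ing pile 3 (size 48): 116 XOR 48 = 68
After XOR-ing pile 4 (size 33): 68 XOR 33 = 101
After XOR-ing pile 5 (size 119): 101 XOR 119 = 18
The Nim-value of this position is 18.

18


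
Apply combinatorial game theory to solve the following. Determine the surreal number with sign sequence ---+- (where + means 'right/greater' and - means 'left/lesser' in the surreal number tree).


Sign expansion: ---+-
Rule: track bounds (lo, hi), initially (-inf, +inf). On '+', the current value becomes lo and we move to the simplest number in (value, hi): value + 1 if hi = +inf, otherwise the midpoint (value + hi)/2. On '-', the current value becomes hi and we move to value - 1 if lo = -inf, otherwise the midpoint (lo + value)/2.
Start at 0.
Step 1: sign = -, move left. Bounds: (-inf, 0). Value = -1
Step 2: sign = -, move left. Bounds: (-inf, -1). Value = -2
Step 3: sign = -, move left. Bounds: (-inf, -2). Value = -3
Step 4: sign = +, move right. Bounds: (-3, -2). Value = -5/2
Step 5: sign = -, move left. Bounds: (-3, -5/2). Value = -11/4
The surreal number with sign expansion ---+- is -11/4.

-11/4


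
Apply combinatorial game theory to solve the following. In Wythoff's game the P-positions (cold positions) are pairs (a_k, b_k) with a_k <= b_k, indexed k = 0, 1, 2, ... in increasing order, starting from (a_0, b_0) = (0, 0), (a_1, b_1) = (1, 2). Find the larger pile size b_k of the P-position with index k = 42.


By Wythoff's theorem, a_k = floor(k * phi) and b_k = floor(k * phi^2) = a_k + k, where phi = (1 + sqrt(5))/2 is the golden ratio.
phi = (1 + sqrt(5))/2 = 1.618034
phi^2 = phi + 1 = 2.618034
k = 42
k * phi^2 = 42 * 2.618034 = 109.957428
b_42 = floor(k * phi^2) = 109 (check: a_42 + k = 67 + 42 = 109)

109


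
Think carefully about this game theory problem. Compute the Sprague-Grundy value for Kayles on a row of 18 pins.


Kayles: a move removes 1 or 2 adjacent pins from a contiguous row.
Removing pins from a row of k leaves two independent rows (a, b) with a + b = k - 1 (one pin) or a + b = k - 2 (two pins); an end removal gives a = 0.
By Sprague-Grundy, G(k) = mex{ G(a) XOR G(b) } over all these splits. G(0) = 0.
G(1): splits (0,0):0^0=0 -> mex({0}) = 1
G(2): splits (0,1):0^1=1 (0,0):0^0=0 -> mex({0, 1}) = 2
G(3): splits (0,2):0^2=2 (1,1):1^1=0 (0,1):0^1=1 -> mex({0, 1, 2}) = 3
G(4): splits (0,3):0^3=3 (1,2):1^2=3 (0,2):0^2=2 (1,1):1^1=0 -> mex({0, 2, 3}) = 1
G(5): splits (0,4):0^1=1 (1,3):1^3=2 (2,2):2^2=0 (0,3):0^3=3 (1,2):1^2=3 -> mex({0, 1, 2, 3}) = 4
G(6) = mex({0, 1, 2, 4}) = 3
G(7) = mex({0, 1, 3, 4, 5}) = 2
G(8) = mex({0, 2, 3, 5, 6}) = 1
G(9) = mex({0, 1, 2, 3, 6, 7}) = 4
G(10) = mex({0, 1, 3, 4, 5, 7}) = 2
G(11) = mex({0, 1, 2, 3, 4, 5}) = 6
G(12) = mex({0, 1, 2, 3, 5, 6, 7}) = 4
G(13) = mex({0, 2, 3, 4, 6, 7}) = 1
G(14) = mex({0, 1, 4, 5, 6, 7}) = 2
G(15) = mex({0, 1, 2, 3, 4, 5, 6}) = 7
G(16) = mex({0, 2, 3, 5, 6, 7}) = 1
G(17) = mex({0, 1, 2, 3, 5, 6, 7}) = 4
G(18) = mex({0, 1, 2, 4, 5, 6}) = 3
Therefore G(18) = 3.

3


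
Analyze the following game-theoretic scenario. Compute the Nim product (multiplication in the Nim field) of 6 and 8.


Nim multiplication is bilinear over XOR: (u XOR v) * w = (u*w) XOR (v*w).
So we split each operand into its bit components and XOR the pairwise Nim products.
6 = 2 + 4 (as XOR of powers of 2).
8 = 8 (as XOR of powers of 2).
Using the standard Nim-product table on single bits:
  2*2 = 3,   2*4 = 8,   2*8 = 12,
  4*4 = 6,   4*8 = 11,  8*8 = 13,
and  1*x = x (identity), k*l = l*k (commutative).
Pairwise Nim products:
  2 * 8 = 12
  4 * 8 = 11
XOR them: 12 XOR 11 = 7.
Result: 6 * 8 = 7 (in Nim).

7


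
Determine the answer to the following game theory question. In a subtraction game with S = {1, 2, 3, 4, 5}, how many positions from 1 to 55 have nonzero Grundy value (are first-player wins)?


Subtraction set S = {1, 2, 3, 4, 5}, so G(n) = n mod 6.
G(n) = 0 when n is a multiple of 6.
Multiples of 6 in [1, 55]: 9
N-positions (nonzero Grundy) = 55 - 9 = 46

46


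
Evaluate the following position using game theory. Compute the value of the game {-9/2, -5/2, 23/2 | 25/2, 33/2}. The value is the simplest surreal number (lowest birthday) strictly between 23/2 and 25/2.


Left options: {-9/2, -5/2, 23/2}, max = 23/2
Right options: {25/2, 33/2}, min = 25/2
All options are numbers and max(Left) < min(Right), so by the simplicity theorem the value is the simplest (earliest-born) number strictly between 23/2 and 25/2.
The only integer strictly between 23/2 and 25/2 is 12.
No non-integer in the interval can be simpler: if x is a non-integer in the interval, then floor(x) or ceil(x) also lies in the interval (the interval contains an integer), and both are proper prefixes of x's sign expansion, i.e. born earlier. So the game value is 12.
Game value = 12

12


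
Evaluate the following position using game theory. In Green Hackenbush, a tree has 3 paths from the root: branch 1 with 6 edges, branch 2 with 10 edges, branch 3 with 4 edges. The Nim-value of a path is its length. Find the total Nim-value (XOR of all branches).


The tree has 3 branches from the ground vertex.
In Green Hackenbush, the Nim-value of a simple path of length k is k.
Branch 1: length 6, Nim-value = 6
Branch 2: length 10, Nim-value = 10
Branch 3: length 4, Nim-value = 4
Total Nim-value = XOR of all branch values:
0 XOR 6 = 6
6 XOR 10 = 12
12 XOR 4 = 8
Nim-value of the tree = 8

8


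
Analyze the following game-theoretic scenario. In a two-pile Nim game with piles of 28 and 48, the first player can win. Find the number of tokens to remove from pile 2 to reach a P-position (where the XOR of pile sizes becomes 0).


Piles: 28 and 48
Current XOR: 28 XOR 48 = 44 (non-zero, so this is an N-position).
To make the XOR zero, we need to find a move that balances the piles.
For pile 2 (size 48): target = 48 XOR 44 = 28
We reduce pile 2 from 48 to 28.
Tokens removed: 48 - 28 = 20
Verification: 28 XOR 28 = 0

20


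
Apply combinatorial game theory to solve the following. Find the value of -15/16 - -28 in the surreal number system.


x = -15/16, y = -28
Converting to common denominator: 16
x = -15/16, y = -448/16
x - y = -15/16 - -28 = 433/16

433/16


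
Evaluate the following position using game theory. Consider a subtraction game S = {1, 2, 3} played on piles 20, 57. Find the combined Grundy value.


Subtraction set: {1, 2, 3}
For this subtraction set, G(n) = n mod 4 (period = max + 1 = 4).
Pile 1 (size 20): G(20) = 20 mod 4 = 0
Pile 2 (size 57): G(57) = 57 mod 4 = 1
Total Grundy value = XOR of all: 0 XOR 1 = 1

1


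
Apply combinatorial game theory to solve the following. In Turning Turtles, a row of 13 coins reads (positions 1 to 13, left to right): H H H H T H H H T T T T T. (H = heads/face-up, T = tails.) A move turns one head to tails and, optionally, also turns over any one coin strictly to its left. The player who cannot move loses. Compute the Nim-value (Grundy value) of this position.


Coins: H H H H T H H H T T T T T
Key fact: a single head at position k behaves exactly like a Nim heap of size k (turning it to T and optionally flipping a coin at j < k corresponds to moving the heap from k to j, or to 0), and heads combine as a disjunctive sum (two heads at the same place would cancel, matching j XOR j = 0). So the Nim-value is the XOR of the 1-indexed positions of the heads.
Face-up positions (1-indexed): [1, 2, 3, 4, 6, 7, 8]
XOR 0 with 1: 0 XOR 1 = 1
XOR 1 with 2: 1 XOR 2 = 3
XOR 3 with 3: 3 XOR 3 = 0
XOR 0 with 4: 0 XOR 4 = 4
XOR 4 with 6: 4 XOR 6 = 2
XOR 2 with 7: 2 XOR 7 = 5
XOR 5 with 8: 5 XOR 8 = 13
Nim-value = 13

13


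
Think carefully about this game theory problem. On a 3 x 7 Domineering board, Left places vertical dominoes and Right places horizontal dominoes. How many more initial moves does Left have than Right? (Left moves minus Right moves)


Board is 3 x 7 (rows x cols).
Left (vertical) placements: (rows-1) * cols = 2 * 7 = 14
Right (horizontal) placements: rows * (cols-1) = 3 * 6 = 18
Advantage = Left - Right = 14 - 18 = -4

-4


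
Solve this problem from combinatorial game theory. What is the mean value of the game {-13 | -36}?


Game = {-13 | -36}, a switch {a | b} with numbers a > b.
Its thermograph has left wall a - t and right wall b + t, which meet at t = (a - b)/2, where both equal (a + b)/2. So the mast (mean value) is at (a + b)/2.
Mean = (-13 + (-36))/2 = -49/2 = -49/2

-49/2


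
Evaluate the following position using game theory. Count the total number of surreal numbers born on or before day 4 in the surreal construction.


Day 0: {|} = 0 is born. Count = 1.
Day n: the number of surreal numbers born by day n is 2^(n+1) - 1.
By day 0: 2^1 - 1 = 1
By day 1: 2^2 - 1 = 3
By day 2: 2^3 - 1 = 7
By day 3: 2^4 - 1 = 15
By day 4: 2^5 - 1 = 31
By day 4: 31 surreal numbers.

31


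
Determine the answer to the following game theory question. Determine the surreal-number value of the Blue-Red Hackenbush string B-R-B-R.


Edges (from ground): B-R-B-R
By Berlekamp's sign-expansion rule, a Blue-Red Hackenbush stalk has the value of the surreal number whose sign sequence is the edge sequence with B -> + and R -> -.
Sign sequence: +-+-
Trace the sign expansion in the surreal number tree, starting from 0:
Edge 1: B (sign +) -> bounds (0, +inf), value = 1
Edge 2: R (sign -) -> bounds (0, 1), value = 1/2
Edge 3: B (sign +) -> bounds (1/2, 1), value = 3/4
Edge 4: R (sign -) -> bounds (1/2, 3/4), value = 5/8
Game value = 5/8

5/8


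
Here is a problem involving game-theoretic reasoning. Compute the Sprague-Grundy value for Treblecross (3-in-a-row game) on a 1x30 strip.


Treblecross: place X on empty cells; 3-in-a-row wins.
Playing within two cells of an existing X lets the opponent win at once, so sensible play treats the cells i-2..i+2 around each X as dead. The player left with no safe cell loses, so this is a normal-play take-away game on strips of safe cells.
Placing X at cell i (0-indexed) of a strip of k safe cells leaves independent strips of sizes max(0, i-2) and max(0, k-i-3). Hence G(k) = mex{ G(max(0,i-2)) XOR G(max(0,k-i-3)) : 0 <= i < k }, with G(0) = 0.
G(1): splits (0,0):0^0=0 -> mex({0}) = 1
G(2): splits (0,0):0^0=0 -> mex({0}) = 1
G(3): splits (0,0):0^0=0 -> mex({0}) = 1
G(4): splits (0,1):0^1=1 (0,0):0^0=0 -> mex({0, 1}) = 2
G(5): splits (0,2):0^1=1 (0,1):0^1=1 (0,0):0^0=0 -> mex({0, 1}) = 2
G(6) = mex({1}) = 0
G(7) = mex({0, 1, 2}) = 3
G(8) = mex({0, 1, 2}) = 3
G(9) = mex({0, 2}) = 1
G(10) = mex({0, 2, 3}) = 1
G(11) = mex({0, 3}) = 1
G(12) = mex({1, 3}) = 0
G(13) = mex({0, 1, 2, 3}) = 4
G(14) = mex({0, 1, 2}) = 3
G(15) = mex({0, 1, 2}) = 3
G(16) = mex({0, 1, 2, 4}) = 3
G(17) = mex({0, 1, 3, 4}) = 2
G(18) = mex({0, 1, 3, 4}) = 2
G(19) = mex({0, 1, 3, 5}) = 2
G(20) = mex({0, 1, 2, 3, 5}) = 4
G(21) = mex({0, 1, 2, 3, 5}) = 4
G(22) = mex({1, 2, 6}) = 0
G(23) = mex({0, 1, 2, 3, 4, 6}) = 5
G(24) = mex({0, 1, 2, 3, 4}) = 5
G(25) = mex({0, 1, 3, 4, 7}) = 2
G(26) = mex({0, 1, 3, 4, 5, 7}) = 2
G(27) = mex({0, 1, 3, 5}) = 2
G(28) = mex({0, 1, 2, 5}) = 3
G(29) = mex({0, 1, 2, 4, 5, 6}) = 3
G(30) = mex({1, 2, 4, 6}) = 0
Therefore G(30) = 0.

0


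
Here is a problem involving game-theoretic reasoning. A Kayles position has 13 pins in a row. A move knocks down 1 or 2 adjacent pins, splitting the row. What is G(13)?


Kayles: a move removes 1 or 2 adjacent pins from a contiguous row.
Removing pins from a row of k leaves two independent rows (a, b) with a + b = k - 1 (one pin) or a + b = k - 2 (two pins); an end removal gives a = 0.
By Sprague-Grundy, G(k) = mex{ G(a) XOR G(b) } over all these splits. G(0) = 0.
G(1): splits (0,0):0^0=0 -> mex({0}) = 1
G(2): splits (0,1):0^1=1 (0,0):0^0=0 -> mex({0, 1}) = 2
G(3): splits (0,2):0^2=2 (1,1):1^1=0 (0,1):0^1=1 -> mex({0, 1, 2}) = 3
G(4): splits (0,3):0^3=3 (1,2):1^2=3 (0,2):0^2=2 (1,1):1^1=0 -> mex({0, 2, 3}) = 1
G(5): splits (0,4):0^1=1 (1,3):1^3=2 (2,2):2^2=0 (0,3):0^3=3 (1,2):1^2=3 -> mex({0, 1, 2, 3}) = 4
G(6) = mex({0, 1, 2, 4}) = 3
G(7) = mex({0, 1, 3, 4, 5}) = 2
G(8) = mex({0, 2, 3, 5, 6}) = 1
G(9) = mex({0, 1, 2, 3, 6, 7}) = 4
G(10) = mex({0, 1, 3, 4, 5, 7}) = 2
G(11) = mex({0, 1, 2, 3, 4, 5}) = 6
G(12) = mex({0, 1, 2, 3, 5, 6, 7}) = 4
G(13) = mex({0, 2, 3, 4, 6, 7}) = 1
Therefore G(13) = 1.

1


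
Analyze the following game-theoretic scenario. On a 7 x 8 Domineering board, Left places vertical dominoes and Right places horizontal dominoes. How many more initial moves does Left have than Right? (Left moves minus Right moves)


Board is 7 x 8 (rows x cols).
Left (vertical) placements: (rows-1) * cols = 6 * 8 = 48
Right (horizontal) placements: rows * (cols-1) = 7 * 7 = 49
Advantage = Left - Right = 48 - 49 = -1

-1


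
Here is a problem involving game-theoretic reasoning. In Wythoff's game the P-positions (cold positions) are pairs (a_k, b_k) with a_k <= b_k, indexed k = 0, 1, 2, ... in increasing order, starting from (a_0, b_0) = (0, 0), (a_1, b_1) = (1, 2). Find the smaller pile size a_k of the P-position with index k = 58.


By Wythoff's theorem, a_k = floor(k * phi) and b_k = floor(k * phi^2) = a_k + k, where phi = (1 + sqrt(5))/2 is the golden ratio.
phi = (1 + sqrt(5))/2 = 1.618034
k = 58
k * phi = 58 * 1.618034 = 93.845971
a_58 = floor(k * phi) = 93

93


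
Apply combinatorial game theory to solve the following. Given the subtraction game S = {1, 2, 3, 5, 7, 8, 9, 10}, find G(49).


The subtraction set is S = {1, 2, 3, 5, 7, 8, 9, 10}.
G(k) = mex{ G(k - s) : s in S, s <= k }. We compute iteratively: G(0) = 0.
G(1) = mex({0}) = 1
G(2) = mex({0, 1}) = 2
G(3) = mex({0, 1, 2}) = 3
G(4) = mex({1, 2, 3}) = 0
G(5) = mex({0, 2, 3}) = 1
G(6) = mex({0, 1, 3}) = 2
G(7) = mex({0, 1, 2}) = 3
G(8) = mex({0, 1, 2, 3}) = 4
G(9) = mex({0, 1, 2, 3, 4}) = 5
G(10) = mex({0, 1, 2, 3, 4, 5}) = 6
G(11) = mex({0, 1, 2, 3, 4, 5, 6}) = 7
G(12) = mex({0, 1, 2, 3, 5, 6, 7}) = 4
G(13) = mex({0, 1, 2, 3, 4, 6, 7}) = 5
G(14) = mex({0, 1, 2, 3, 4, 5, 7}) = 6
G(15) = mex({1, 2, 3, 4, 5, 6}) = 0
G(16) = mex({0, 2, 3, 4, 5, 6, 7}) = 1
G(17) = mex({0, 1, 3, 4, 5, 6}) = 2
G(18) = mex({0, 1, 2, 4, 5, 6, 7}) = 3
G(19) = mex({1, 2, 3, 4, 5, 6, 7}) = 0
G(20) = mex({0, 2, 3, 4, 5, 6, 7}) = 1
G(21) = mex({0, 1, 3, 4, 5, 6, 7}) = 2
G(22) = mex({0, 1, 2, 4, 5, 6}) = 3
G(23) = mex({0, 1, 2, 3, 5, 6}) = 4
G(24) = mex({0, 1, 2, 3, 4, 6}) = 5
Observe that G(15)..G(24) = 0, 1, 2, 3, 0, 1, 2, 3, 4, 5 repeats G(0)..G(9) = 0, 1, 2, 3, 0, 1, 2, 3, 4, 5.
For k >= max(S) = 10, G(k) is determined by the previous 10 values G(k-10)..G(k-1); a window of 10 consecutive values has recurred shifted by 15, so by induction G(k + 15) = G(k) for all k >= 0: the sequence is periodic from the start with period 15.
One period: G(0..14) = 0, 1, 2, 3, 0, 1, 2, 3, 4, 5, 6, 7, 4, 5, 6.
49 mod 15 = 4, so G(49) = G(4) = 0.

0


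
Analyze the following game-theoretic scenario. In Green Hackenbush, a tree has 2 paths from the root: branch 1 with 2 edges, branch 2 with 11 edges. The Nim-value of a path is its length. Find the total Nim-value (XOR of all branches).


The tree has 2 branches from the ground vertex.
In Green Hackenbush, the Nim-value of a simple path of length k is k.
Branch 1: length 2, Nim-value = 2
Branch 2: length 11, Nim-value = 11
Total Nim-value = XOR of all branch values:
0 XOR 2 = 2
2 XOR 11 = 9
Nim-value of the tree = 9

9


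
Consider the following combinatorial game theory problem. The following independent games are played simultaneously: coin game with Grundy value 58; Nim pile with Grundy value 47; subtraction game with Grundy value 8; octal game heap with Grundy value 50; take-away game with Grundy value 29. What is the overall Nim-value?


By the Sprague-Grundy theorem, the Grundy value of a sum of games is the XOR of individual Grundy values.
coin game: Grundy value = 58. Running XOR: 0 XOR 58 = 58
Nim pile: Grundy value = 47. Running XOR: 58 XOR 47 = 21
subtraction game: Grundy value = 8. Running XOR: 21 XOR 8 = 29
octal game heap: Grundy value = 50. Running XOR: 29 XOR 50 = 47
take-away game: Grundy value = 29. Running XOR: 47 XOR 29 = 50
The combined Grundy value is 50.

50


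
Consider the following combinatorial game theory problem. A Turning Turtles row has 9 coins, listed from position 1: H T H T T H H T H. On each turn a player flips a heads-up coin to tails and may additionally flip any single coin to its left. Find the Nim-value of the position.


Coins: H T H T T H H T H
Key fact: a single head at position k behaves exactly like a Nim heap of size k (turning it to T and optionally flipping a coin at j < k corresponds to moving the heap from k to j, or to 0), and heads combine as a disjunctive sum (two heads at the same place would cancel, matching j XOR j = 0). So the Nim-value is the XOR of the 1-indexed positions of the heads.
Face-up positions (1-indexed): [1, 3, 6, 7, 9]
XOR 0 with 1: 0 XOR 1 = 1
XOR 1 with 3: 1 XOR 3 = 2
XOR 2 with 6: 2 XOR 6 = 4
XOR 4 with 7: 4 XOR 7 = 3
XOR 3 with 9: 3 XOR 9 = 10
Nim-value = 10

10


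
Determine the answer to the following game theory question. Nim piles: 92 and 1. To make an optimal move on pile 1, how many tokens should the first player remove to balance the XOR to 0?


Piles: 92 and 1
Current XOR: 92 XOR 1 = 93 (non-zero, so this is an N-position).
To make the XOR zero, we need to find a move that balances the piles.
For pile 1 (size 92): target = 92 XOR 93 = 1
We reduce pile 1 from 92 to 1.
Tokens removed: 92 - 1 = 91
Verification: 1 XOR 1 = 0

91


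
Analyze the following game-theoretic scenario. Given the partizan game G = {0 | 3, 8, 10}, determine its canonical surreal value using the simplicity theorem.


Left options: {0}, max = 0
Right options: {3, 8, 10}, min = 3
All options are numbers and max(Left) < min(Right), so by the simplicity theorem the value is the simplest (earliest-born) number strictly between 0 and 3.
Integers 1 through 2 all lie strictly between 0 and 3.
Among integers, the simplest (lowest birthday = smallest |n|; 0 is born on day 0, +-n on day n) is 1.
No non-integer in the interval can be simpler: if x is a non-integer in the interval, then floor(x) or ceil(x) also lies in the interval (the interval contains an integer), and both are proper prefixes of x's sign expansion, i.e. born earlier. So the game value is 1.
Game value = 1

1


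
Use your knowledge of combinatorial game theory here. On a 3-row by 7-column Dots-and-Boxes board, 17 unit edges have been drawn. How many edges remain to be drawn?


Grid: 3 x 7 boxes, i.e. 4 rows and 8 columns of dots.
Horizontal edges: (rows + 1) * cols = 4 * 7 = 28
Vertical edges: rows * (cols + 1) = 3 * 8 = 24
Total edges: 28 + 24 = 52
Edges drawn: 17
Remaining: 52 - 17 = 35

35


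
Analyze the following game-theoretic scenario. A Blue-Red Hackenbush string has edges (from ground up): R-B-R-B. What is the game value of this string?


Edges (from ground): R-B-R-B
By Berlekamp's sign-expansion rule, a Blue-Red Hackenbush stalk has the value of the surreal number whose sign sequence is the edge sequence with B -> + and R -> -.
Sign sequence: -+-+
Trace the sign expansion in the surreal number tree, starting from 0:
Edge 1: R (sign -) -> bounds (-inf, 0), value = -1
Edge 2: B (sign +) -> bounds (-1, 0), value = -1/2
Edge 3: R (sign -) -> bounds (-1, -1/2), value = -3/4
Edge 4: B (sign +) -> bounds (-3/4, -1/2), value = -5/8
Game value = -5/8

-5/8


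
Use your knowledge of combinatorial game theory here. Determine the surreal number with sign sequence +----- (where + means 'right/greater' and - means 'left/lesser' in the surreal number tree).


Sign expansion: +-----
Rule: track bounds (lo, hi), initially (-inf, +inf). On '+', the current value becomes lo and we move to the simplest number in (value, hi): value + 1 if hi = +inf, otherwise the midpoint (value + hi)/2. On '-', the current value becomes hi and we move to value - 1 if lo = -inf, otherwise the midpoint (lo + value)/2.
Start at 0.
Step 1: sign = +, move right. Bounds: (0, +inf). Value = 1
Step 2: sign = -, move left. Bounds: (0, 1). Value = 1/2
Step 3: sign = -, move left. Bounds: (0, 1/2). Value = 1/4
Step 4: sign = -, move left. Bounds: (0, 1/4). Value = 1/8
Step 5: sign = -, move left. Bounds: (0, 1/8). Value = 1/16
Step 6: sign = -, move left. Bounds: (0, 1/16). Value = 1/32
The surreal number with sign expansion +----- is 1/32.

1/32


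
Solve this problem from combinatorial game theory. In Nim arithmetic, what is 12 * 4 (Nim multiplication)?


Nim multiplication is bilinear over XOR: (u XOR v) * w = (u*w) XOR (v*w).
So we split each operand into its bit components and XOR the pairwise Nim products.
12 = 4 + 8 (as XOR of powers of 2).
4 = 4 (as XOR of powers of 2).
Using the standard Nim-product table on single bits:
  2*2 = 3,   2*4 = 8,   2*8 = 12,
  4*4 = 6,   4*8 = 11,  8*8 = 13,
and  1*x = x (identity), k*l = l*k (commutative).
Pairwise Nim products:
  4 * 4 = 6
  8 * 4 = 11
XOR them: 6 XOR 11 = 13.
Result: 12 * 4 = 13 (in Nim).

13


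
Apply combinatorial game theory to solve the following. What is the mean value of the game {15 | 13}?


Game = {15 | 13}, a switch {a | b} with numbers a > b.
Its thermograph has left wall a - t and right wall b + t, which meet at t = (a - b)/2, where both equal (a + b)/2. So the mast (mean value) is at (a + b)/2.
Mean = (15 + (13))/2 = 28/2 = 14

14


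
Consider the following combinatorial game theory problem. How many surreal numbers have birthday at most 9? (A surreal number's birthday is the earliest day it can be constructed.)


Day 0: {|} = 0 is born. Count = 1.
Day n: the number of surreal numbers born by day n is 2^(n+1) - 1.
By day 0: 2^1 - 1 = 1
By day 1: 2^2 - 1 = 3
By day 2: 2^3 - 1 = 7
By day 3: 2^4 - 1 = 15
By day 4: 2^5 - 1 = 31
By day 5: 2^6 - 1 = 63
By day 6: 2^7 - 1 = 127
By day 7: 2^8 - 1 = 255
By day 8: 2^9 - 1 = 511
By day 9: 2^10 - 1 = 1023
By day 9: 1023 surreal numbers.

1023


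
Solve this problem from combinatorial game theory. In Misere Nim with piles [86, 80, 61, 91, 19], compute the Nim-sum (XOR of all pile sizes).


We need the XOR (exclusive or) of all pile sizes.
After XOR-ing pile 1 (size 86): 0 XOR 86 = 86
After XOR-ing pile 2 (size 80): 86 XOR 80 = 6
After XOR-ing pile 3 (size 61): 6 XOR 61 = 59
After XOR-ing pile 4 (size 91): 59 XOR 91 = 96
After XOR-ing pile 5 (size 19): 96 XOR 19 = 115
The Nim-value of this position is 115.

115


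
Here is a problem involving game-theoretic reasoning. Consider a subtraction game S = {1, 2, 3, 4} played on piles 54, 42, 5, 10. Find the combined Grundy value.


Subtraction set: {1, 2, 3, 4}
For this subtraction set, G(n) = n mod 5 (period = max + 1 = 5).
Pile 1 (size 54): G(54) = 54 mod 5 = 4
Pile 2 (size 42): G(42) = 42 mod 5 = 2
Pile 3 (size 5): G(5) = 5 mod 5 = 0
Pile 4 (size 10): G(10) = 10 mod 5 = 0
Total Grundy value = XOR of all: 4 XOR 2 XOR 0 XOR 0 = 6

6
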